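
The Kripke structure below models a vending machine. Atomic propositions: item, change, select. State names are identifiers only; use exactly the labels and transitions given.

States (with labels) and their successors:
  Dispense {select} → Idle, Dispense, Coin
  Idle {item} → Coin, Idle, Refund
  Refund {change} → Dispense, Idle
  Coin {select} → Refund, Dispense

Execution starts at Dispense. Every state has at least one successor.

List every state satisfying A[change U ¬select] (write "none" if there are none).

States satisfying change: {Refund}.
States satisfying ¬select: {Idle, Refund}.
States satisfying A[change U ¬select]: {Idle, Refund}.

{Idle, Refund}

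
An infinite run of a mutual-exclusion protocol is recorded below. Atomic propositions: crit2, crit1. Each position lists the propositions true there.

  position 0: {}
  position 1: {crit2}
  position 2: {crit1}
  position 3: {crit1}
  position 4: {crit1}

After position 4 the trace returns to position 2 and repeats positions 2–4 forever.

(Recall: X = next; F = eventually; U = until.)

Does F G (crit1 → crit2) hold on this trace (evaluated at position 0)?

No

G (crit1 → crit2) is false at every position 0..4, so it never becomes true and F G (crit1 → crit2) fails.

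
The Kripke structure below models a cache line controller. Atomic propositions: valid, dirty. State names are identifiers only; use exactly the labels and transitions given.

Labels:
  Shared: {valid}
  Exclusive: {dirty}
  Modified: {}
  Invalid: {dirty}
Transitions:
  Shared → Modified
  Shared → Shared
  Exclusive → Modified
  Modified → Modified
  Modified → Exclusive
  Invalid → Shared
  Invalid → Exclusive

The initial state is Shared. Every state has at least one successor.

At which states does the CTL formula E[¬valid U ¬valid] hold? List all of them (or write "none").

{Exclusive, Modified, Invalid}

States satisfying ¬valid: {Exclusive, Modified, Invalid}.
States satisfying E[¬valid U ¬valid]: {Exclusive, Modified, Invalid}.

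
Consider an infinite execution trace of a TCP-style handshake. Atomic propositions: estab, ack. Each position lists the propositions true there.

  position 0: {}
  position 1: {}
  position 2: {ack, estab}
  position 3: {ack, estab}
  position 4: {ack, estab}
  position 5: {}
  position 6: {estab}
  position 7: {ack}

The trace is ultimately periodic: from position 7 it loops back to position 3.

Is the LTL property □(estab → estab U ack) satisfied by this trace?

estab → estab U ack holds at every position 0..7, and those are all positions ever visited, so □(estab → estab U ack) holds.
Positions where estab holds: 2, 3, 4, 6.
Check estab U ack at each: 2→ok, 3→ok, 4→ok, 6→ok.

Satisfied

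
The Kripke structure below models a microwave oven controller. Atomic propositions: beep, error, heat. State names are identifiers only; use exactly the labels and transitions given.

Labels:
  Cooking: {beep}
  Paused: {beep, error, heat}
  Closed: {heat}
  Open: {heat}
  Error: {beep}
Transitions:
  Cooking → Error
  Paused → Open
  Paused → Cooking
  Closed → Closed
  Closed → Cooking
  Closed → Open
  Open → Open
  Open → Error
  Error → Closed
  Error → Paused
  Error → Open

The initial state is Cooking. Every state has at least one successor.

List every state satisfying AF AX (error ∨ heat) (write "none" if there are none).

States satisfying AX (error ∨ heat): {Error}.
States satisfying AF AX (error ∨ heat): {Cooking, Error}.

{Cooking, Error}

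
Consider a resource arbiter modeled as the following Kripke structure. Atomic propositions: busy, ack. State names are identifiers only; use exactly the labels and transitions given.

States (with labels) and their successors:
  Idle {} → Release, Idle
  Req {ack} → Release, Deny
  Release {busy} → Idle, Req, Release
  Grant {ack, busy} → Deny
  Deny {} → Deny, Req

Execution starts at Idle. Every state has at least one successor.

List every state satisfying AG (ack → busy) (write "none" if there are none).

States satisfying ack → busy: {Idle, Release, Grant, Deny}.
States satisfying AG (ack → busy): ∅.

none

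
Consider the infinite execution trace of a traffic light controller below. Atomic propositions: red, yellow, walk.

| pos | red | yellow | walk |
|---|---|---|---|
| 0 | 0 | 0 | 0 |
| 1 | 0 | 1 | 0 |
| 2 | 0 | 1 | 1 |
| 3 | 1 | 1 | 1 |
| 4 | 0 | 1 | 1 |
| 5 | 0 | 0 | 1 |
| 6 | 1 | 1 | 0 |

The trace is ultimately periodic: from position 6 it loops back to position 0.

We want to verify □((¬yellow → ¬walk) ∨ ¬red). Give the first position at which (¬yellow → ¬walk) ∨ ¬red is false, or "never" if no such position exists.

never

(¬yellow → ¬walk) ∨ ¬red holds at every position 0..6, and those are all the positions the trace ever visits, so the invariant □((¬yellow → ¬walk) ∨ ¬red) is never violated.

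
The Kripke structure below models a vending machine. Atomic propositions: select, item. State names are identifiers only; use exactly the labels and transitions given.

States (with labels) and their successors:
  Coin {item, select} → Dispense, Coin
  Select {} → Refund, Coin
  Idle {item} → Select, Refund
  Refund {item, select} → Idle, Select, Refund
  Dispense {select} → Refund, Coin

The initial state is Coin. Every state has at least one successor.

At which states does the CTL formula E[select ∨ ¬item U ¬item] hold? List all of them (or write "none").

{Coin, Select, Refund, Dispense}

States satisfying select ∨ ¬item: {Coin, Select, Refund, Dispense}.
States satisfying ¬item: {Select, Dispense}.
States satisfying E[select ∨ ¬item U ¬item]: {Coin, Select, Refund, Dispense}.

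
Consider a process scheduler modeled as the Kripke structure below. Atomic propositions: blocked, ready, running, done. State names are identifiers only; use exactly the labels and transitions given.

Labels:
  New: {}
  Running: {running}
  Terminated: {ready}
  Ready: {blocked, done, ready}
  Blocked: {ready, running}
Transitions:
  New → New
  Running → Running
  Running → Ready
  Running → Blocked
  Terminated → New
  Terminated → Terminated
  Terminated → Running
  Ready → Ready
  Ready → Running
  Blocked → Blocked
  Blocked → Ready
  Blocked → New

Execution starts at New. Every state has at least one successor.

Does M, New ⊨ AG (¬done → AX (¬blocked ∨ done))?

States satisfying ¬done → AX (¬blocked ∨ done): {New, Running, Terminated, Ready, Blocked}.
States satisfying AG (¬done → AX (¬blocked ∨ done)): {New, Running, Terminated, Ready, Blocked}.
Every state reachable from New satisfies ¬done → AX (¬blocked ∨ done).
New ∈ Sat(AG (¬done → AX (¬blocked ∨ done))).

Satisfied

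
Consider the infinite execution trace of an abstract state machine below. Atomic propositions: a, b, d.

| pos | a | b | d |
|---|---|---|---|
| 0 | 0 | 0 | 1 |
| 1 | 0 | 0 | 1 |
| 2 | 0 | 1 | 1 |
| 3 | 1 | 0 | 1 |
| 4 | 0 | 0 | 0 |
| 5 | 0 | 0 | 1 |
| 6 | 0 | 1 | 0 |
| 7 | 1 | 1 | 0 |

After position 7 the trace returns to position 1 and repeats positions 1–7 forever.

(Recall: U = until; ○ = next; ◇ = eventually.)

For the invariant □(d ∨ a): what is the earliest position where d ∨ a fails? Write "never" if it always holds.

Check d ∨ a at each position in order: 0 ✓, 1 ✓, 2 ✓, 3 ✓.
At position 4 the labels are {}, so d ∨ a is false there. This is the first violation.

4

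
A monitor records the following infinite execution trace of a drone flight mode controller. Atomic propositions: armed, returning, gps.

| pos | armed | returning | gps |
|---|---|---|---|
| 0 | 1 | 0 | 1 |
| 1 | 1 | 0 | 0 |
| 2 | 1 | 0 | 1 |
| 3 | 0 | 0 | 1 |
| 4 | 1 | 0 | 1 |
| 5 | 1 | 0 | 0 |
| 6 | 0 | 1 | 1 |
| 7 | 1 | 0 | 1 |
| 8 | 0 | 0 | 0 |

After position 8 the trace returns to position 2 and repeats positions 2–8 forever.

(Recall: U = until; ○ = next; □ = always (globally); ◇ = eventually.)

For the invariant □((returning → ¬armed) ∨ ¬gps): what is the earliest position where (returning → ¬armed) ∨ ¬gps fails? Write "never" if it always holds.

(returning → ¬armed) ∨ ¬gps holds at every position 0..8, and those are all the positions the trace ever visits, so the invariant □((returning → ¬armed) ∨ ¬gps) is never violated.

never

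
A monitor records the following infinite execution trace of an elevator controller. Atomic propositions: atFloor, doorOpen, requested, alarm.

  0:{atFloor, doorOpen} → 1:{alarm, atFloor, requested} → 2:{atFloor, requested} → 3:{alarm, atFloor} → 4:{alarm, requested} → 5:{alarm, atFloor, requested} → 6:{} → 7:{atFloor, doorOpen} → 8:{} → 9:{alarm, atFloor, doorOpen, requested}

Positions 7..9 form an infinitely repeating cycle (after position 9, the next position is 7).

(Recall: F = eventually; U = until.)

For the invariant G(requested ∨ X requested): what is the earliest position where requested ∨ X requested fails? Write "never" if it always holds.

6

Check requested ∨ X requested at each position in order: 0 ✓, 1 ✓, 2 ✓, 3 ✓, 4 ✓, 5 ✓.
At position 6 the labels are {} and the next position 7 has {atFloor, doorOpen}, so requested ∨ X requested is false there. This is the first violation.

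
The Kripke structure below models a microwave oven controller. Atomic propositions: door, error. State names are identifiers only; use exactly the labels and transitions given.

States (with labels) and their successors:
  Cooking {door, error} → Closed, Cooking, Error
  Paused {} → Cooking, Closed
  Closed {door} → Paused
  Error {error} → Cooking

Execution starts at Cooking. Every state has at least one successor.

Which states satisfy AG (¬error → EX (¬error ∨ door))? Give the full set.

States satisfying ¬error → EX (¬error ∨ door): {Cooking, Paused, Closed, Error}.
States satisfying AG (¬error → EX (¬error ∨ door)): {Cooking, Paused, Closed, Error}.

{Cooking, Paused, Closed, Error}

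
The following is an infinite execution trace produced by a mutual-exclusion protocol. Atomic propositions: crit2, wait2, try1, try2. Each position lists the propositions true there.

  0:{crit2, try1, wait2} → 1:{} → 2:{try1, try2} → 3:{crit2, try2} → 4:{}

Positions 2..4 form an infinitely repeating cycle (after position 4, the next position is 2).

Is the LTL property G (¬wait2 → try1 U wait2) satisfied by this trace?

¬wait2 → try1 U wait2 must hold at every position from 0 onward. It fails at position 1, so G (¬wait2 → try1 U wait2) is false.
Positions where ¬wait2 holds: 1, 2, 3, 4.
Check try1 U wait2 at each: 1→fails, 2→fails, 3→fails, 4→fails.

No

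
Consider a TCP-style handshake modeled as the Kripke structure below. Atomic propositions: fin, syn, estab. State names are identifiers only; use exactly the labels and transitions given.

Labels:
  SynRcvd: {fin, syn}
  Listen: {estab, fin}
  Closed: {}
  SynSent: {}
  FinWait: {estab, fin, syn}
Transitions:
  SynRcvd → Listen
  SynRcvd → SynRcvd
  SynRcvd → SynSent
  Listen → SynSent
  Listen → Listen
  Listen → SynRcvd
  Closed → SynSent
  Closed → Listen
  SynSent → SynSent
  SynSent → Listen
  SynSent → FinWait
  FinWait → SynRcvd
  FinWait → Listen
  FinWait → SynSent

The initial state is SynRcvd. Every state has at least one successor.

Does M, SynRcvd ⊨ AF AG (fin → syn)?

States satisfying AG (fin → syn): ∅.
States satisfying AF AG (fin → syn): ∅.
There is a path from SynRcvd along which AG (fin → syn) never holds.
SynRcvd ∉ Sat(AF AG (fin → syn)).

No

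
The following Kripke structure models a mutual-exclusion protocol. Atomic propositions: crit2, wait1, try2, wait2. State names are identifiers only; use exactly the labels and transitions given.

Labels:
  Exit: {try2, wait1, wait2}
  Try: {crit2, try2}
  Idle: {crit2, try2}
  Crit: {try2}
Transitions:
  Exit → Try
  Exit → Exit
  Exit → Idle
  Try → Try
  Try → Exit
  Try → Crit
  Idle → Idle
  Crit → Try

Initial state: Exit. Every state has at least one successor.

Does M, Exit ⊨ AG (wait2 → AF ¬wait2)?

Violated

States satisfying wait2 → AF ¬wait2: {Try, Idle, Crit}.
States satisfying AG (wait2 → AF ¬wait2): {Idle}.
Exit is reachable from Exit and violates wait2 → AF ¬wait2, so AG fails at Exit.
Exit ∉ Sat(AG (wait2 → AF ¬wait2)).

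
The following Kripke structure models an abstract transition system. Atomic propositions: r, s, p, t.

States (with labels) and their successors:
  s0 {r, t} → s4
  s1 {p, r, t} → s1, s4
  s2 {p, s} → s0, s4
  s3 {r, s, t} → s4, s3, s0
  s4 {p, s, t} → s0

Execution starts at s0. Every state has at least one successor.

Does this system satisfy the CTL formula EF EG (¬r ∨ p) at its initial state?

States satisfying EG (¬r ∨ p): {s1}.
States satisfying EF EG (¬r ∨ p): {s1}.
No suitable path/successor from s0 witnesses the formula.
s0 ∉ Sat(EF EG (¬r ∨ p)).

Does not hold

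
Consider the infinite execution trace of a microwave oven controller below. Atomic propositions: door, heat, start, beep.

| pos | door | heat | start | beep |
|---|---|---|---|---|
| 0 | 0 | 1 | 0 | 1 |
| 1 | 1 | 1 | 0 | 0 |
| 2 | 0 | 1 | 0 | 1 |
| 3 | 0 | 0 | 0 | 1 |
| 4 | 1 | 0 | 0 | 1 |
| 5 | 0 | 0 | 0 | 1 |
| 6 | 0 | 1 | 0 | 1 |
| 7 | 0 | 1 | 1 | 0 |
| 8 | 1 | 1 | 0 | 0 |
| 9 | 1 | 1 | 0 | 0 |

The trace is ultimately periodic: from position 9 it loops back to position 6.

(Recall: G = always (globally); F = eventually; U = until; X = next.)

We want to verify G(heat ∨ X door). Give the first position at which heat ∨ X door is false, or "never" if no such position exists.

Check heat ∨ X door at each position in order: 0 ✓, 1 ✓, 2 ✓, 3 ✓.
At position 4 the labels are {beep, door} and the next position 5 has {beep}, so heat ∨ X door is false there. This is the first violation.

4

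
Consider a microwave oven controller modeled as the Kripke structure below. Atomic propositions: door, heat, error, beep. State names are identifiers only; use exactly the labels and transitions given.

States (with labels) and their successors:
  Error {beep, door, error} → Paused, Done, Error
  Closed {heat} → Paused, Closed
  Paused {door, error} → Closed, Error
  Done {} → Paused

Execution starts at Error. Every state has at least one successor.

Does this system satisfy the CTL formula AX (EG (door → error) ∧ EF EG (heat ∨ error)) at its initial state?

States satisfying EG (door → error) ∧ EF EG (heat ∨ error): {Error, Closed, Paused, Done}.
States satisfying AX (EG (door → error) ∧ EF EG (heat ∨ error)): {Error, Closed, Paused, Done}.
Error ∈ Sat(AX (EG (door → error) ∧ EF EG (heat ∨ error))).

Holds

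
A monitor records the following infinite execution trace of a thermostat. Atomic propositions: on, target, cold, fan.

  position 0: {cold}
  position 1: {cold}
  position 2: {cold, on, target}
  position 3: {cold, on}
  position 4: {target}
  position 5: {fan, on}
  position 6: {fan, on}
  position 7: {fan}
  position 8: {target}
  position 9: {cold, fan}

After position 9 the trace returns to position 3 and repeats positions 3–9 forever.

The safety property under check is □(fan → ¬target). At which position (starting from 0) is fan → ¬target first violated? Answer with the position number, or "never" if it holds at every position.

fan → ¬target holds at every position 0..9, and those are all the positions the trace ever visits, so the invariant □(fan → ¬target) is never violated.

never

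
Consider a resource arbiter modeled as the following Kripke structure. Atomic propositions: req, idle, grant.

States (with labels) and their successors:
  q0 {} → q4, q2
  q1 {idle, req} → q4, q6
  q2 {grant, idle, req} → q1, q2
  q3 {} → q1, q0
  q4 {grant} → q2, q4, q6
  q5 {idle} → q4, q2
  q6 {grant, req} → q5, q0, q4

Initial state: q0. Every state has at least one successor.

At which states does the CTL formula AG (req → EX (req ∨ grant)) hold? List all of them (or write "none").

States satisfying req → EX (req ∨ grant): {q0, q1, q2, q3, q4, q5, q6}.
States satisfying AG (req → EX (req ∨ grant)): {q0, q1, q2, q3, q4, q5, q6}.

{q0, q1, q2, q3, q4, q5, q6}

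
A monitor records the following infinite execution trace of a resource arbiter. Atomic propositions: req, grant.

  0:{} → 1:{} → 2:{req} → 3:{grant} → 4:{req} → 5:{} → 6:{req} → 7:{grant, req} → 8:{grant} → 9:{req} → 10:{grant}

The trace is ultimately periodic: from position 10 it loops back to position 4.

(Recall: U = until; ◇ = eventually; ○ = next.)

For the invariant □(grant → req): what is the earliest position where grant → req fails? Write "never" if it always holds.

3

Check grant → req at each position in order: 0 ✓, 1 ✓, 2 ✓.
At position 3 the labels are {grant}, so grant → req is false there. This is the first violation.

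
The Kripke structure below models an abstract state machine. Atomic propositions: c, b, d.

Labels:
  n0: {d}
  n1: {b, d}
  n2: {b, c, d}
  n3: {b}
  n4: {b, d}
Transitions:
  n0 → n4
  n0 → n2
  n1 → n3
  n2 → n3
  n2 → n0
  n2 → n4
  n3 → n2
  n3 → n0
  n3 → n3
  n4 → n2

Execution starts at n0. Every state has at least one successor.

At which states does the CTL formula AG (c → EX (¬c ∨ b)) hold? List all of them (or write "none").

{n0, n1, n2, n3, n4}

States satisfying c → EX (¬c ∨ b): {n0, n1, n2, n3, n4}.
States satisfying AG (c → EX (¬c ∨ b)): {n0, n1, n2, n3, n4}.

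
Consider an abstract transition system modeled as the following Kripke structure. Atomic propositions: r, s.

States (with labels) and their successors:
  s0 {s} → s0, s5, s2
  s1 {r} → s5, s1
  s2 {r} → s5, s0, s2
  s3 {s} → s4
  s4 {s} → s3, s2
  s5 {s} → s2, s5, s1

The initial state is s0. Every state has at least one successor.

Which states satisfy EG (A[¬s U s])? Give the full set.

States satisfying A[¬s U s]: {s0, s3, s4, s5}.
States satisfying EG (A[¬s U s]): {s0, s3, s4, s5}.

{s0, s3, s4, s5}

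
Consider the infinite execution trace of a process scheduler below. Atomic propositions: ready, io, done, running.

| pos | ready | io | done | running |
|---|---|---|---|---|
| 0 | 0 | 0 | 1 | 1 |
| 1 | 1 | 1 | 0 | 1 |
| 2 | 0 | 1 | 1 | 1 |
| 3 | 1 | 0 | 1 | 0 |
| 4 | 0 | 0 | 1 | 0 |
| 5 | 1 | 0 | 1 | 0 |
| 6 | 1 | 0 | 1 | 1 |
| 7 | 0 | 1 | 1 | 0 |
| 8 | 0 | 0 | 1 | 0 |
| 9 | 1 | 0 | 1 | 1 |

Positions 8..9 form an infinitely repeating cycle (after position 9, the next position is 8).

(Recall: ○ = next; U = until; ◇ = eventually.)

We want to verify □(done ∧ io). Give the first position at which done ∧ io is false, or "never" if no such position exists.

At position 0 the labels are {done, running}, so done ∧ io is false there. This is the first violation.

0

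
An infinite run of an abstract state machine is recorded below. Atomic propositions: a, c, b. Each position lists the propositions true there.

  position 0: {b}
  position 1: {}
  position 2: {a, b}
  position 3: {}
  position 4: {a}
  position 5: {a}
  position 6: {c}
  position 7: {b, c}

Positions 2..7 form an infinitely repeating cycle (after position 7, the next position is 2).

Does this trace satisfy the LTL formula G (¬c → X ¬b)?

Does not hold

¬c → X ¬b must hold at every position from 0 onward. It fails at position 1, so G (¬c → X ¬b) is false.
Positions where ¬c holds: 0, 1, 2, 3, 4, 5.
Check X ¬b at each: 0→ok, 1→fails, 2→ok, 3→ok, 4→ok, 5→ok.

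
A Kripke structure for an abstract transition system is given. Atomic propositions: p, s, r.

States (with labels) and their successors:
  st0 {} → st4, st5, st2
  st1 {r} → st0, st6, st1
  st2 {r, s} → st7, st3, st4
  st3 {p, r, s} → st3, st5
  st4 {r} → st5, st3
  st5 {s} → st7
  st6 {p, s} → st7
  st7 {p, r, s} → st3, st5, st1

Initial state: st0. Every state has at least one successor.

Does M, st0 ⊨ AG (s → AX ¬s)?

States satisfying s → AX ¬s: {st0, st1, st4}.
States satisfying AG (s → AX ¬s): ∅.
st2 is reachable from st0 and violates s → AX ¬s, so AG fails at st0.
st0 ∉ Sat(AG (s → AX ¬s)).

Does not hold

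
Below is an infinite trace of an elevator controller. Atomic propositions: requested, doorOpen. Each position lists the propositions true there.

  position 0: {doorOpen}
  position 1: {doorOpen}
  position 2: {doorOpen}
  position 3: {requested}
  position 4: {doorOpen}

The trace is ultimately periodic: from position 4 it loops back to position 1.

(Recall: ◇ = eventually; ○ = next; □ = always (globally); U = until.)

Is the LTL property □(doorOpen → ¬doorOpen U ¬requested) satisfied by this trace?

doorOpen → ¬doorOpen U ¬requested holds at every position 0..4, and those are all positions ever visited, so □(doorOpen → ¬doorOpen U ¬requested) holds.
Positions where doorOpen holds: 0, 1, 2, 4.
Check ¬doorOpen U ¬requested at each: 0→ok, 1→ok, 2→ok, 4→ok.

Yes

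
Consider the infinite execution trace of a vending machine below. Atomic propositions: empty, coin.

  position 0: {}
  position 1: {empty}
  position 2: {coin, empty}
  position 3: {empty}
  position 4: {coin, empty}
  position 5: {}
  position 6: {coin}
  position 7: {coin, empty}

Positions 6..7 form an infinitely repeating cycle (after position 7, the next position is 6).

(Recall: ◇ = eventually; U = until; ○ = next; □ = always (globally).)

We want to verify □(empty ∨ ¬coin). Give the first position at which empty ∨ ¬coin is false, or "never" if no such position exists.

6

Check empty ∨ ¬coin at each position in order: 0 ✓, 1 ✓, 2 ✓, 3 ✓, 4 ✓, 5 ✓.
At position 6 the labels are {coin}, so empty ∨ ¬coin is false there. This is the first violation.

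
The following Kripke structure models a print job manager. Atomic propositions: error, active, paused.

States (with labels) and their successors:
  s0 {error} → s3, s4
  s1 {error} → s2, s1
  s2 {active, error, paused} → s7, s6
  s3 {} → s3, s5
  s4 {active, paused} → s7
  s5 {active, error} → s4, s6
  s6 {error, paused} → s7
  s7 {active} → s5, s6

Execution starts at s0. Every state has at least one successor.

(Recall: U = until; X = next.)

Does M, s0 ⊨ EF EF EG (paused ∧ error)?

Violated

States satisfying EF EG (paused ∧ error): ∅.
States satisfying EF EF EG (paused ∧ error): ∅.
No suitable path/successor from s0 witnesses the formula.
s0 ∉ Sat(EF EF EG (paused ∧ error)).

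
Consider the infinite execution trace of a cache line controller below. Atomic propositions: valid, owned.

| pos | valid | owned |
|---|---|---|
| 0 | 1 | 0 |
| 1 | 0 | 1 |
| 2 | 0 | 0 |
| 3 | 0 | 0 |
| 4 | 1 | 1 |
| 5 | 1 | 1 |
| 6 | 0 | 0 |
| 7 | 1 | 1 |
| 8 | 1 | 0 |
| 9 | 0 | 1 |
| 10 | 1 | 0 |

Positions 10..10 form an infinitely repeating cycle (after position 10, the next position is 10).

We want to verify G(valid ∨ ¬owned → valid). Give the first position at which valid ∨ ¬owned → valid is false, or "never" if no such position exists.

2

Check valid ∨ ¬owned → valid at each position in order: 0 ✓, 1 ✓.
At position 2 the labels are {}, so valid ∨ ¬owned → valid is false there. This is the first violation.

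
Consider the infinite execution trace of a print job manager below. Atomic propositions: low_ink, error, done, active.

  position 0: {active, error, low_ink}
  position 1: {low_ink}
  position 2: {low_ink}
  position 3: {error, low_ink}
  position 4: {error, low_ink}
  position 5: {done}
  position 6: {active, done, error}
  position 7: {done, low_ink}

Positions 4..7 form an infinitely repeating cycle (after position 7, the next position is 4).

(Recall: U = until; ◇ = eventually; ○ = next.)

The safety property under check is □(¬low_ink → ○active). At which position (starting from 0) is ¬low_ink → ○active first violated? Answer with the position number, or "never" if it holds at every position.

Check ¬low_ink → ○active at each position in order: 0 ✓, 1 ✓, 2 ✓, 3 ✓, 4 ✓, 5 ✓.
At position 6 the labels are {active, done, error} and the next position 7 has {done, low_ink}, so ¬low_ink → ○active is false there. This is the first violation.

6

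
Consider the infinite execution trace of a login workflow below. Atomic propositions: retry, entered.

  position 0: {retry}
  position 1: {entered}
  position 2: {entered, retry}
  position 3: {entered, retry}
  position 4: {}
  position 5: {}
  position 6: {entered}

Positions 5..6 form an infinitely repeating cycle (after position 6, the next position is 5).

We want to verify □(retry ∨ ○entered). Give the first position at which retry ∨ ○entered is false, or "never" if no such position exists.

Check retry ∨ ○entered at each position in order: 0 ✓, 1 ✓, 2 ✓, 3 ✓.
At position 4 the labels are {} and the next position 5 has {}, so retry ∨ ○entered is false there. This is the first violation.

4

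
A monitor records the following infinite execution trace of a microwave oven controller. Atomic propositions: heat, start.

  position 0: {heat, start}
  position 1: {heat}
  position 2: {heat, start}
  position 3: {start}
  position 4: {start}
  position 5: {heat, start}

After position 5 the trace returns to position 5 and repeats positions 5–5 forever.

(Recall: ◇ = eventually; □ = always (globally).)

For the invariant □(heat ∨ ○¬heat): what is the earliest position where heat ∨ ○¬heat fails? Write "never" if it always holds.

4

Check heat ∨ ○¬heat at each position in order: 0 ✓, 1 ✓, 2 ✓, 3 ✓.
At position 4 the labels are {start} and the next position 5 has {heat, start}, so heat ∨ ○¬heat is false there. This is the first violation.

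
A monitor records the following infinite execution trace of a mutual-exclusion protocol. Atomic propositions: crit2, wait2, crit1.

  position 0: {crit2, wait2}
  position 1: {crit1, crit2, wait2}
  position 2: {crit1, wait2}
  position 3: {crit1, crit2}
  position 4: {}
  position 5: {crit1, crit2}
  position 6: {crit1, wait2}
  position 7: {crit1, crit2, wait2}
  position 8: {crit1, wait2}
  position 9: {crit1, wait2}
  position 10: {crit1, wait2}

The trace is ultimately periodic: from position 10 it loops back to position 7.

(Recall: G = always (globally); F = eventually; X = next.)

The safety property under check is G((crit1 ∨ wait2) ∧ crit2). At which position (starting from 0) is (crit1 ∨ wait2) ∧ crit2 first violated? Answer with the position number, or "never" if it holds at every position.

2

Check (crit1 ∨ wait2) ∧ crit2 at each position in order: 0 ✓, 1 ✓.
At position 2 the labels are {crit1, wait2}, so (crit1 ∨ wait2) ∧ crit2 is false there. This is the first violation.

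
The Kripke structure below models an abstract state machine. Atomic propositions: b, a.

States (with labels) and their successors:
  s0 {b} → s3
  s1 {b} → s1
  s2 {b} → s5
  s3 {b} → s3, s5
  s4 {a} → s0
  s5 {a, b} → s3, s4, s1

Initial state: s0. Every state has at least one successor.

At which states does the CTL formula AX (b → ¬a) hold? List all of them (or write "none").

{s0, s1, s4, s5}

States satisfying b → ¬a: {s0, s1, s2, s3, s4}.
States satisfying AX (b → ¬a): {s0, s1, s4, s5}.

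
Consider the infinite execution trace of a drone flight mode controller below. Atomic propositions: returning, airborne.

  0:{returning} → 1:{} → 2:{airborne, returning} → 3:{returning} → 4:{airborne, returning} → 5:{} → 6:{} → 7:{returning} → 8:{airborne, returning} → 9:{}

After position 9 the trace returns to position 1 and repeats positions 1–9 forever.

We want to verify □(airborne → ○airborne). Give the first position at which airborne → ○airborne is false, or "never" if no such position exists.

2

Check airborne → ○airborne at each position in order: 0 ✓, 1 ✓.
At position 2 the labels are {airborne, returning} and the next position 3 has {returning}, so airborne → ○airborne is false there. This is the first violation.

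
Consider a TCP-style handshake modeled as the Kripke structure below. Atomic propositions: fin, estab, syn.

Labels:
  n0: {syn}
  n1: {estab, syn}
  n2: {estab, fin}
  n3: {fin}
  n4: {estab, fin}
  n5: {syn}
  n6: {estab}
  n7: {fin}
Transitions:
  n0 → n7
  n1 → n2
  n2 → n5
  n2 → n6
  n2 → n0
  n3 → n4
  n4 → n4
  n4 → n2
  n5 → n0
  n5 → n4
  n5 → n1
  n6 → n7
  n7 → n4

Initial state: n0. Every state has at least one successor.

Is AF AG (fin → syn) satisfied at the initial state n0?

Does not hold

States satisfying AG (fin → syn): ∅.
States satisfying AF AG (fin → syn): ∅.
There is a path from n0 along which AG (fin → syn) never holds.
n0 ∉ Sat(AF AG (fin → syn)).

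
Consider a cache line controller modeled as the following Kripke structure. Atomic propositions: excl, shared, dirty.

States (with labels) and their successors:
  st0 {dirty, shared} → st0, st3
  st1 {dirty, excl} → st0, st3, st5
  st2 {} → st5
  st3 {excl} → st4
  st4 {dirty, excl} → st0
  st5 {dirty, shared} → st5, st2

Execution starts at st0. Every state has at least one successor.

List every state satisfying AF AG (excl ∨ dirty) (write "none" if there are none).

States satisfying AG (excl ∨ dirty): {st0, st3, st4}.
States satisfying AF AG (excl ∨ dirty): {st0, st3, st4}.

{st0, st3, st4}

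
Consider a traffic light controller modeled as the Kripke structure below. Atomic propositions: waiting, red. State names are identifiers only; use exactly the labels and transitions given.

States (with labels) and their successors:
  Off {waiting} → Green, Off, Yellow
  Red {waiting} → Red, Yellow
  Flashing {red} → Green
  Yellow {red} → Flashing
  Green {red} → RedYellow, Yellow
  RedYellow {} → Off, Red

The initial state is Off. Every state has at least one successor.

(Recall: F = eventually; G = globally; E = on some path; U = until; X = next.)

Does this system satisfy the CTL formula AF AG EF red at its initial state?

States satisfying AG EF red: {Off, Red, Flashing, Yellow, Green, RedYellow}.
States satisfying AF AG EF red: {Off, Red, Flashing, Yellow, Green, RedYellow}.
Off ∈ Sat(AF AG EF red).

Holds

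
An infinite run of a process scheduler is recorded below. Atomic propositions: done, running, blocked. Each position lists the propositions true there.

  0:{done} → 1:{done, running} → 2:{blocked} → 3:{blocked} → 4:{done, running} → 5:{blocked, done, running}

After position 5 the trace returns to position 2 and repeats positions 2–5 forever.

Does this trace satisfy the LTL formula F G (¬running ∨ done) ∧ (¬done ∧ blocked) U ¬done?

Does not hold

G (¬running ∨ done) holds at position 0, which is reachable from 0, so F G (¬running ∨ done) holds.
Walking from position 0: at position 0, ¬done has not yet held and ¬done ∧ blocked fails, so (¬done ∧ blocked) U ¬done is false.
At position 0: F G (¬running ∨ done) is true; (¬done ∧ blocked) U ¬done is false; so F G (¬running ∨ done) ∧ (¬done ∧ blocked) U ¬done is false.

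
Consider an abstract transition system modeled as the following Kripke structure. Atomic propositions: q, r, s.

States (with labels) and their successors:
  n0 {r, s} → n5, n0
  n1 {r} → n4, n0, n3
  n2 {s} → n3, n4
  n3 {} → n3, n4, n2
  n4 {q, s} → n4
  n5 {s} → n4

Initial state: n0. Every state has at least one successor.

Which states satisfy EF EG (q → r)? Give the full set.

States satisfying EG (q → r): {n0, n1, n2, n3}.
States satisfying EF EG (q → r): {n0, n1, n2, n3}.

{n0, n1, n2, n3}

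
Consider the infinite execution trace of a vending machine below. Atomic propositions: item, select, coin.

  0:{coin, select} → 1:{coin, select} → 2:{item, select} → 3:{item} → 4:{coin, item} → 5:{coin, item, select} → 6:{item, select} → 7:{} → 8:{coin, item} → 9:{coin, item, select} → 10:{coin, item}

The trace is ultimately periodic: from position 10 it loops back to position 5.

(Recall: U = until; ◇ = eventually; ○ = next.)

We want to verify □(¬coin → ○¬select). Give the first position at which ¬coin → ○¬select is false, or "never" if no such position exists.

¬coin → ○¬select holds at every position 0..10, and those are all the positions the trace ever visits, so the invariant □(¬coin → ○¬select) is never violated.

never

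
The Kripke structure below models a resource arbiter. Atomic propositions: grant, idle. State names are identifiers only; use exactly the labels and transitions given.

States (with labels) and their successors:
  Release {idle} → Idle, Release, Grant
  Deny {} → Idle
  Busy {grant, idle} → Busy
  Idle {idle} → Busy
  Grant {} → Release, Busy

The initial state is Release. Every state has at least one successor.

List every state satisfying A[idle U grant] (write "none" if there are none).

States satisfying idle: {Release, Busy, Idle}.
States satisfying grant: {Busy}.
States satisfying A[idle U grant]: {Busy, Idle}.

{Busy, Idle}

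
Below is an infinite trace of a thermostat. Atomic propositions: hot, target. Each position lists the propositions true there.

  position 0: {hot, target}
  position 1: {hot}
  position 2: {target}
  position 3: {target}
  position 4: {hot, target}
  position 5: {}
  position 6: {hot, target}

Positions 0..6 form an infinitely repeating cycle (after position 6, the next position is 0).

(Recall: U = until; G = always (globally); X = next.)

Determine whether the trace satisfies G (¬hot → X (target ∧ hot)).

¬hot → X (target ∧ hot) must hold at every position from 0 onward. It fails at position 2, so G (¬hot → X (target ∧ hot)) is false.
Positions where ¬hot holds: 2, 3, 5.
Check X (target ∧ hot) at each: 2→fails, 3→ok, 5→ok.

Violated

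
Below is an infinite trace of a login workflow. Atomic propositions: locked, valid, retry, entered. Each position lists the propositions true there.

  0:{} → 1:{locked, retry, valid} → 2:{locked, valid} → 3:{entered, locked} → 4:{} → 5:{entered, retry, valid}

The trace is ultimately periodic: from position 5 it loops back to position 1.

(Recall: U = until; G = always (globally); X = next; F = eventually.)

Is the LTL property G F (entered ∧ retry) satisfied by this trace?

F (entered ∧ retry) holds at every position 0..5, and those are all positions ever visited, so G F (entered ∧ retry) holds.

Yes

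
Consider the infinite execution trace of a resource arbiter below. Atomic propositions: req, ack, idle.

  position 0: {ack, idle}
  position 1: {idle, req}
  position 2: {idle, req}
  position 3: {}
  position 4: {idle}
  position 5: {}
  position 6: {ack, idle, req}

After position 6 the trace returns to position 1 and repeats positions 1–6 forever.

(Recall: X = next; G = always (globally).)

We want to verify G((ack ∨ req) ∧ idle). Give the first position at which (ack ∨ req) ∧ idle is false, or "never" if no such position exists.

Check (ack ∨ req) ∧ idle at each position in order: 0 ✓, 1 ✓, 2 ✓.
At position 3 the labels are {}, so (ack ∨ req) ∧ idle is false there. This is the first violation.

3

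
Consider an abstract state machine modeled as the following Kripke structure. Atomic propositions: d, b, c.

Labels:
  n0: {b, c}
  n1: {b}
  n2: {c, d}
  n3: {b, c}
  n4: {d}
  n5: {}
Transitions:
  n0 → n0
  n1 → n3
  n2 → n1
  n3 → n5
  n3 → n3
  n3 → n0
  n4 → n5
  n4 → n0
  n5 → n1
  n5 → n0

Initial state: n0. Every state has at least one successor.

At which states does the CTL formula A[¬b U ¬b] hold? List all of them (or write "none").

States satisfying ¬b: {n2, n4, n5}.
States satisfying A[¬b U ¬b]: {n2, n4, n5}.

{n2, n4, n5}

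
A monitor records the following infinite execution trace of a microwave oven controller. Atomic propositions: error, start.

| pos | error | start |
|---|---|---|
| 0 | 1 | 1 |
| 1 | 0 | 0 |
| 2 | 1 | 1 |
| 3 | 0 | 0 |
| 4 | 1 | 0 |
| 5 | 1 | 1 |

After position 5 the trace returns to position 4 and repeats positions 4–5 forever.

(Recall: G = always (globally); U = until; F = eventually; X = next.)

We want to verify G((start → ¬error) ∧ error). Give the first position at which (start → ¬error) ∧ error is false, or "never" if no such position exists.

At position 0 the labels are {error, start}, so (start → ¬error) ∧ error is false there. This is the first violation.

0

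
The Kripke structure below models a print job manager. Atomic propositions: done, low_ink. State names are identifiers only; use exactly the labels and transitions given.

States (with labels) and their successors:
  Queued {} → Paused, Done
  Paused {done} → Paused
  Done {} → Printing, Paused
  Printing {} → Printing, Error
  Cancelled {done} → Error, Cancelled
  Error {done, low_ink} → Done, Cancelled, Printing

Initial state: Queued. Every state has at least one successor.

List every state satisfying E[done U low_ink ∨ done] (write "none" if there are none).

{Paused, Cancelled, Error}

States satisfying done: {Paused, Cancelled, Error}.
States satisfying low_ink ∨ done: {Paused, Cancelled, Error}.
States satisfying E[done U low_ink ∨ done]: {Paused, Cancelled, Error}.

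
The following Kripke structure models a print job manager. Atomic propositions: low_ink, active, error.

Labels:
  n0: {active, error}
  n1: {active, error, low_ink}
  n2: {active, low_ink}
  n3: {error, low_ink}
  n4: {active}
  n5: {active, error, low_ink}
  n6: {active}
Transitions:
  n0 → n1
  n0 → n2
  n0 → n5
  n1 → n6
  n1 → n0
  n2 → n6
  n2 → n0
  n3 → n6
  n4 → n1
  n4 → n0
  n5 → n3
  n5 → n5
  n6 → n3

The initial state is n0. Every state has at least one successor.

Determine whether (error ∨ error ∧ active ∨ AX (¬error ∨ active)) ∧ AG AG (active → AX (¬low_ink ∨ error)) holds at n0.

No

States satisfying error ∧ active: {n0, n1, n5}.
States satisfying error ∨ error ∧ active: {n0, n1, n3, n5}.
States satisfying ¬error ∨ active: {n0, n1, n2, n4, n5, n6}.
States satisfying AX (¬error ∨ active): {n0, n1, n2, n3, n4}.
States satisfying error ∨ error ∧ active ∨ AX (¬error ∨ active): {n0, n1, n2, n3, n4, n5}.
States satisfying AG (active → AX (¬low_ink ∨ error)): {n3, n5, n6}.
States satisfying AG AG (active → AX (¬low_ink ∨ error)): {n3, n5, n6}.
States satisfying (error ∨ error ∧ active ∨ AX (¬error ∨ active)) ∧ AG AG (active → AX (¬low_ink ∨ error)): {n3, n5}.
n0 ∉ Sat((error ∨ error ∧ active ∨ AX (¬error ∨ active)) ∧ AG AG (active → AX (¬low_ink ∨ error))).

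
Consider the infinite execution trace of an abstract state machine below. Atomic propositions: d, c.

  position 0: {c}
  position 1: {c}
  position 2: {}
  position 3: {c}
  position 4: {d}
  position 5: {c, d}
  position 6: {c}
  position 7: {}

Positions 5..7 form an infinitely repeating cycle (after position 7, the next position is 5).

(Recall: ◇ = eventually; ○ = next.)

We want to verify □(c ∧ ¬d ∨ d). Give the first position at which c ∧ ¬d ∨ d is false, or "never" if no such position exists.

2

Check c ∧ ¬d ∨ d at each position in order: 0 ✓, 1 ✓.
At position 2 the labels are {}, so c ∧ ¬d ∨ d is false there. This is the first violation.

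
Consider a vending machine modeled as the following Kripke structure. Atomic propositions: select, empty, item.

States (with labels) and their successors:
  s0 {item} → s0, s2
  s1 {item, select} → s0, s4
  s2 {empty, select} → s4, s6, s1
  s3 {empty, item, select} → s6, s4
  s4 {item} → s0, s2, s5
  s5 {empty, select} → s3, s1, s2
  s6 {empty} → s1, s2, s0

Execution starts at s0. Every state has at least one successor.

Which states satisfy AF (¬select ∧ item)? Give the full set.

States satisfying ¬select ∧ item: {s0, s4}.
States satisfying AF (¬select ∧ item): {s0, s1, s4}.

{s0, s1, s4}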